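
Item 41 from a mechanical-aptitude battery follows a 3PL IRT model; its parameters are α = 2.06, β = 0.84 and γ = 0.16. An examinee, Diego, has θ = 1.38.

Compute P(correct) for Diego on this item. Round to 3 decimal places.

0.792

P(θ) = γ + (1 − γ) · 1 / (1 + exp(−α(θ − β)))
Exponent: 2.06 × (1.38 − 0.84) = 1.1124
1/(1 + e^{-1.1124}) = 0.7526
P = 0.16 + 0.84 × 0.7526 = 0.7922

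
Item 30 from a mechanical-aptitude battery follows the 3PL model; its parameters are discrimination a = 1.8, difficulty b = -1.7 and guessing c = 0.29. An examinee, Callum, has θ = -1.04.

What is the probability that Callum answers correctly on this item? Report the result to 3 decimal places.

P(θ) = c + (1 − c) · 1 / (1 + exp(−a(θ − b)))
Exponent: 1.8 × (-1.04 − (-1.7)) = 1.1880
1/(1 + e^{-1.1880}) = 0.7664
P = 0.29 + 0.71 × 0.7664 = 0.8341

0.834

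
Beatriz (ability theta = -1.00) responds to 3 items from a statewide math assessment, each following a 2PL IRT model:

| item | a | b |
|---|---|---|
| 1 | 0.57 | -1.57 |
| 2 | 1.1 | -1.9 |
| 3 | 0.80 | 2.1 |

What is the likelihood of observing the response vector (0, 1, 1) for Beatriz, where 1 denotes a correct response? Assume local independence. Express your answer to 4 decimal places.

0.0236

P(theta) = 1 / (1 + exp(−a(theta − b)))
P_1 = 1/(1+e^{-0.3249}) = 0.5805
P_2 = 1/(1+e^{-0.9900}) = 0.7291
P_3 = 1/(1+e^{2.4800}) = 0.0773
L = (1−P_1) × P_2 × P_3 = 0.4195 × 0.7291 × 0.0773 = 0.02363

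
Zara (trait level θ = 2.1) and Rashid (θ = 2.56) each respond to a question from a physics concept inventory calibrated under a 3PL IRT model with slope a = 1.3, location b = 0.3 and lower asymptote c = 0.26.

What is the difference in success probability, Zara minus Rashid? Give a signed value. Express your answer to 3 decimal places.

P(θ) = c + (1 − c) · 1 / (1 + exp(−a(θ − b)))
P(Zara) = 0.9350  [exponent 2.3400]
P(Rashid) = 0.9628  [exponent 2.9380]
Difference = 0.9350 − 0.9628 = -0.0278

-0.028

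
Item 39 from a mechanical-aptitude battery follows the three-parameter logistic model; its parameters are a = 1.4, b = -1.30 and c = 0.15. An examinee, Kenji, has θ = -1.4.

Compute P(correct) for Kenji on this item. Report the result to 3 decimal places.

0.545

P(θ) = c + (1 − c) · 1 / (1 + exp(−a(θ − b)))
Exponent: 1.4 × (-1.4 − (-1.30)) = -0.1400
1/(1 + e^{0.1400}) = 0.4651
P = 0.15 + 0.85 × 0.4651 = 0.5453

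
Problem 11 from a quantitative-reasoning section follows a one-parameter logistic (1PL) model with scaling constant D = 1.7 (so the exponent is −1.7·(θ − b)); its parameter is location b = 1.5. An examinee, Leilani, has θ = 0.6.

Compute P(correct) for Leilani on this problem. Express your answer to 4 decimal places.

P(θ) = 1 / (1 + exp(−D·(θ − b)))
Exponent: 1.7 × (0.6 − 1.5) = -1.5300
1/(1 + e^{1.5300}) = 0.1780
P = 0.1780

0.1780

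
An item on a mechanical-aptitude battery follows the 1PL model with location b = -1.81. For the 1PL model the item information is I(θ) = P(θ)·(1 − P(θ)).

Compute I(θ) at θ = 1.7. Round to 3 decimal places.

P = 1/(1+e^{-3.5100}) = 0.9710
P(1−P) = 0.9710 × 0.0290 = 0.0282
I = P(1−P) = 0.02819

0.028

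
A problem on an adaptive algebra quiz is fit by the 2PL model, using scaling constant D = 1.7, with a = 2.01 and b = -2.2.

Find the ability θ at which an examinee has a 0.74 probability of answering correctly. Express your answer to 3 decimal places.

-1.894

P(θ) = 1 / (1 + exp(−D·a(θ − b)))
logit = ln(0.7400/0.2600) = 1.0460
θ = b + logit/(1.7·a) = -2.2 + 1.0460/3.4170 = -1.8939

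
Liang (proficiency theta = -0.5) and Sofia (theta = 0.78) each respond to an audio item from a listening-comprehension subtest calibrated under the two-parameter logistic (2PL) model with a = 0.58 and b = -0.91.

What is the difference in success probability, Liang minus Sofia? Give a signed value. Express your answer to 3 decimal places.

P(theta) = 1 / (1 + exp(−a(theta − b)))
P(Liang) = 0.5592  [exponent 0.2378]
P(Sofia) = 0.7271  [exponent 0.9802]
Difference = 0.5592 − 0.7271 = -0.1680

-0.168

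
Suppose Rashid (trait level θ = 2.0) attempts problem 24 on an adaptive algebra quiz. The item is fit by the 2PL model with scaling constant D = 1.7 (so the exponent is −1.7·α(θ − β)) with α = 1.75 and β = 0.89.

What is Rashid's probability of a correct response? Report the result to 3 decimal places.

P(θ) = 1 / (1 + exp(−D·α(θ − β)))
Exponent: 1.7 × 1.75 × (2.0 − 0.89) = 3.3022
1/(1 + e^{-3.3022}) = 0.9645
P = 0.9645

0.965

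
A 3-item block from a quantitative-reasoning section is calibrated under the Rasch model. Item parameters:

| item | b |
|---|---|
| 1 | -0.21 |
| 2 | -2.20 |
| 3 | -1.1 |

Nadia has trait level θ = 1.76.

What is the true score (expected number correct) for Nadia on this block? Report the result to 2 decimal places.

P(θ) = 1 / (1 + exp(−(θ − b)))
P_1 = 1/(1+e^{-1.9700}) = 0.8776
P_2 = 1/(1+e^{-3.9600}) = 0.9813
P_3 = 1/(1+e^{-2.8600}) = 0.9458
E[score] = 0.8776 + 0.9813 + 0.9458 = 2.8047

2.80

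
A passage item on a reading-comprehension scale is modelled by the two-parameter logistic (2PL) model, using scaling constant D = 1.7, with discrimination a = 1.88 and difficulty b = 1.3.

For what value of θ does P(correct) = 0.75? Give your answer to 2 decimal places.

1.64

P(θ) = 1 / (1 + exp(−D·a(θ − b)))
logit = ln(0.7500/0.2500) = 1.0986
θ = b + logit/(1.7·a) = 1.3 + 1.0986/3.1960 = 1.6437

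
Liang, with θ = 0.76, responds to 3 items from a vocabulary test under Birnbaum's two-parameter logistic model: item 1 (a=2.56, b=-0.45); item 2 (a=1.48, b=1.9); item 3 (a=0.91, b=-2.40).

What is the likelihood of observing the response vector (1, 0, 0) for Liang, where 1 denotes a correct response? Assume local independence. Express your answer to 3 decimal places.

P(θ) = 1 / (1 + exp(−a(θ − b)))
P_1 = 1/(1+e^{-3.0976}) = 0.9568
P_2 = 1/(1+e^{1.6872}) = 0.1561
P_3 = 1/(1+e^{-2.8756}) = 0.9466
L = P_1 × (1−P_2) × (1−P_3) = 0.9568 × 0.8439 × 0.0534 = 0.04309

0.043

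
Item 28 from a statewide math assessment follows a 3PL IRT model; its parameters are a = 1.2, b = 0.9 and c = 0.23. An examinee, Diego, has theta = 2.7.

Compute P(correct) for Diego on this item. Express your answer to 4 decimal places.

0.9204

P(theta) = c + (1 − c) · 1 / (1 + exp(−a(theta − b)))
Exponent: 1.2 × (2.7 − 0.9) = 2.1600
1/(1 + e^{-2.1600}) = 0.8966
P = 0.23 + 0.77 × 0.8966 = 0.9204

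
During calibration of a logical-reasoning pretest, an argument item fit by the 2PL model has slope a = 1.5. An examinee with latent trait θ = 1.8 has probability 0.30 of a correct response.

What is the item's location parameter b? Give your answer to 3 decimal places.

2.365

P(θ) = 1 / (1 + exp(−a(θ − b)))
logit(0.30) = ln(0.30/0.70) = -0.8473
b = θ − logit/(a) = 1.8 − (-0.8473)/1.5000 = 2.3649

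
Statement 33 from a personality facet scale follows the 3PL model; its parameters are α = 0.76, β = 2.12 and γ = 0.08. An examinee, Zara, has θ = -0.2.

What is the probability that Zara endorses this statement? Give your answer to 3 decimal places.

0.215

P(θ) = γ + (1 − γ) · 1 / (1 + exp(−α(θ − β)))
Exponent: 0.76 × (-0.2 − 2.12) = -1.7632
1/(1 + e^{1.7632}) = 0.1464
P = 0.08 + 0.92 × 0.1464 = 0.2147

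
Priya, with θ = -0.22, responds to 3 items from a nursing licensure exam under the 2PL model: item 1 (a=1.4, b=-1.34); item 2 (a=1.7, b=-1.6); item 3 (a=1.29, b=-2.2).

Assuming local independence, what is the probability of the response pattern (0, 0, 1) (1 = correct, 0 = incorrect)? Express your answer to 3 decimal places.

0.014

P(θ) = 1 / (1 + exp(−a(θ − b)))
P_1 = 1/(1+e^{-1.5680}) = 0.8275
P_2 = 1/(1+e^{-2.3460}) = 0.9126
P_3 = 1/(1+e^{-2.5542}) = 0.9279
L = (1−P_1) × (1−P_2) × P_3 = 0.1725 × 0.0874 × 0.9279 = 0.01399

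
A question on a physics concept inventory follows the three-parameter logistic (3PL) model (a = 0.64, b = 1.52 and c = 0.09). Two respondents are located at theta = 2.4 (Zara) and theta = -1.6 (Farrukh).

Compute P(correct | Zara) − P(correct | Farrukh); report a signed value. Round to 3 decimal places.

0.471

P(theta) = c + (1 − c) · 1 / (1 + exp(−a(theta − b)))
P(Zara) = 0.6698  [exponent 0.5632]
P(Farrukh) = 0.1988  [exponent -1.9968]
Difference = 0.6698 − 0.1988 = 0.4711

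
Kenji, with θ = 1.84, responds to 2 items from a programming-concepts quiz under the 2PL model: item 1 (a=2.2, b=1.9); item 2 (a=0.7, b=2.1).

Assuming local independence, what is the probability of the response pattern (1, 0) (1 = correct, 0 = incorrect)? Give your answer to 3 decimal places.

P(θ) = 1 / (1 + exp(−a(θ − b)))
P_1 = 1/(1+e^{0.1320}) = 0.4670
P_2 = 1/(1+e^{0.1820}) = 0.4546
L = P_1 × (1−P_2) = 0.4670 × 0.5454 = 0.25472

0.255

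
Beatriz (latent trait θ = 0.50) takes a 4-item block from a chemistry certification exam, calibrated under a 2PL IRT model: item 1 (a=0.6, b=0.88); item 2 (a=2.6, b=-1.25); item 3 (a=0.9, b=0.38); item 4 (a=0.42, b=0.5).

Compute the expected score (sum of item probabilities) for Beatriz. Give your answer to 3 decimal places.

2.460

P(θ) = 1 / (1 + exp(−a(θ − b)))
P_1 = 1/(1+e^{0.2280}) = 0.4432
P_2 = 1/(1+e^{-4.5500}) = 0.9895
P_3 = 1/(1+e^{-0.1080}) = 0.5270
P_4 = 1/(1+e^{0.0000}) = 0.5000
E[score] = 0.4432 + 0.9895 + 0.5270 + 0.5000 = 2.4598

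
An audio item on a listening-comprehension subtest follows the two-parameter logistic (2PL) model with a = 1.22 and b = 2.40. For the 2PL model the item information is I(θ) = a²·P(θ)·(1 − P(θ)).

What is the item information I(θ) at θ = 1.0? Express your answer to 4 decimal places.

0.1933

P = 1/(1+e^{1.7080}) = 0.1534
P(1−P) = 0.1534 × 0.8466 = 0.1299
I = a² × P(1−P) = 1.22² × 0.1299 = 0.19332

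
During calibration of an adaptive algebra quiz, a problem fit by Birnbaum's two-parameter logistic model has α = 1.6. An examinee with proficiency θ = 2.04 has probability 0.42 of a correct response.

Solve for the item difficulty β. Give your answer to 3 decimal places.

2.242

P(θ) = 1 / (1 + exp(−α(θ − β)))
logit(0.42) = ln(0.42/0.58) = -0.3228
β = θ − logit/(α) = 2.04 − (-0.3228)/1.6000 = 2.2417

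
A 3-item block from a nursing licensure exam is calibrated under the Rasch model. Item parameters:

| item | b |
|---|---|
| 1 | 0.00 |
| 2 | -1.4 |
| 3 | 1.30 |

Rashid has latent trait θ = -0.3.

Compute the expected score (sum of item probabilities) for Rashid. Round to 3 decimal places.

P(θ) = 1 / (1 + exp(−(θ − b)))
P_1 = 1/(1+e^{0.3000}) = 0.4256
P_2 = 1/(1+e^{-1.1000}) = 0.7503
P_3 = 1/(1+e^{1.6000}) = 0.1680
E[score] = 0.4256 + 0.7503 + 0.1680 = 1.3438

1.344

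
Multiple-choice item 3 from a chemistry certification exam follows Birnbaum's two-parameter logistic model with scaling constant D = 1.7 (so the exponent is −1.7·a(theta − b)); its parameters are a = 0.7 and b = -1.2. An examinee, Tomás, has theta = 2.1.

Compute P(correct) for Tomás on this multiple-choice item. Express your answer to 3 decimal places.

P(theta) = 1 / (1 + exp(−D·a(theta − b)))
Exponent: 1.7 × 0.7 × (2.1 − (-1.2)) = 3.9270
1/(1 + e^{-3.9270}) = 0.9807
P = 0.9807

0.981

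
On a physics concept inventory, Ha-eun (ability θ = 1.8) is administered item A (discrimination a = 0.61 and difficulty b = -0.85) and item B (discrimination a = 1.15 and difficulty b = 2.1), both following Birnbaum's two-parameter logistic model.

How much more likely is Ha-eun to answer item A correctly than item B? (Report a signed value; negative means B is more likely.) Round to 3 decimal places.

P(θ) = 1 / (1 + exp(−a(θ − b)))
P_A = 0.8343
P_B = 0.4146
P_A − P_B = 0.4197

0.420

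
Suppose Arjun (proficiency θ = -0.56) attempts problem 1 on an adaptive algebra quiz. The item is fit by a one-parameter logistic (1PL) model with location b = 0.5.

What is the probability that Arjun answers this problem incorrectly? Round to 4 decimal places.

0.7427

P(θ) = 1 / (1 + exp(−(θ − b)))
Exponent: (-0.56 − 0.5) = -1.0600
1/(1 + e^{1.0600}) = 0.2573
P = 0.2573
P(incorrect) = 1 − 0.2573 = 0.7427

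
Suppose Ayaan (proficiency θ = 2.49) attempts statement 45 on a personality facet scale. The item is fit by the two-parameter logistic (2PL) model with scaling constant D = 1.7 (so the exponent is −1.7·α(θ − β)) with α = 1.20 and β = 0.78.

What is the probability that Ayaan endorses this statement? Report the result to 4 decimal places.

P(θ) = 1 / (1 + exp(−D·α(θ − β)))
Exponent: 1.7 × 1.20 × (2.49 − 0.78) = 3.4884
1/(1 + e^{-3.4884}) = 0.9704
P = 0.9704

0.9704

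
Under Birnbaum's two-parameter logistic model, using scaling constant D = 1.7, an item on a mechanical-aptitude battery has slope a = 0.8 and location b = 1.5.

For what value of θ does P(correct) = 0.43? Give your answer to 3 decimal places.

P(θ) = 1 / (1 + exp(−D·a(θ − b)))
logit = ln(0.4300/0.5700) = -0.2819
θ = b + logit/(1.7·a) = 1.5 + (-0.2819)/1.3600 = 1.2928

1.293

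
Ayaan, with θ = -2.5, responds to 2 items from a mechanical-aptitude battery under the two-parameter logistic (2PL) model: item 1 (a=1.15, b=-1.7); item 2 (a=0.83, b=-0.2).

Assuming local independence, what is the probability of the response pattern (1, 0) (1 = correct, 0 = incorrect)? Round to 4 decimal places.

P(θ) = 1 / (1 + exp(−a(θ − b)))
P_1 = 1/(1+e^{0.9200}) = 0.2850
P_2 = 1/(1+e^{1.9090}) = 0.1291
L = P_1 × (1−P_2) = 0.2850 × 0.8709 = 0.24817

0.2482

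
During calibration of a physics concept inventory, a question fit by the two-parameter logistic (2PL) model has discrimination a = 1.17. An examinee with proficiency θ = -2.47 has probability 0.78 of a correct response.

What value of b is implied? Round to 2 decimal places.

-3.55

P(θ) = 1 / (1 + exp(−a(θ − b)))
logit(0.78) = ln(0.78/0.22) = 1.2657
b = θ − logit/(a) = -2.47 − 1.2657/1.1700 = -3.5518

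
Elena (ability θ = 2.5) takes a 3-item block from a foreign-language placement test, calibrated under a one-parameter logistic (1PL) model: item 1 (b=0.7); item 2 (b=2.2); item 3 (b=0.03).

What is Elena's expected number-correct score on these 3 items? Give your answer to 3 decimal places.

2.355

P(θ) = 1 / (1 + exp(−(θ − b)))
P_1 = 1/(1+e^{-1.8000}) = 0.8581
P_2 = 1/(1+e^{-0.3000}) = 0.5744
P_3 = 1/(1+e^{-2.4700}) = 0.9220
E[score] = 0.8581 + 0.5744 + 0.9220 = 2.3546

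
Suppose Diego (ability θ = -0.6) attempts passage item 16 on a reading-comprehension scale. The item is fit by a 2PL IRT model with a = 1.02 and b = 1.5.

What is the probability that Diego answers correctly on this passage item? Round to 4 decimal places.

P(θ) = 1 / (1 + exp(−a(θ − b)))
Exponent: 1.02 × (-0.6 − 1.5) = -2.1420
1/(1 + e^{2.1420}) = 0.1051

0.1051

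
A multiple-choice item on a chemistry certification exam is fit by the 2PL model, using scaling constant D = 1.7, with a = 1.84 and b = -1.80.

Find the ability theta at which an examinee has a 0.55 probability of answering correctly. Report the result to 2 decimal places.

P(theta) = 1 / (1 + exp(−D·a(theta − b)))
logit = ln(0.5500/0.4500) = 0.2007
theta = b + logit/(1.7·a) = -1.80 + 0.2007/3.1280 = -1.7358

-1.74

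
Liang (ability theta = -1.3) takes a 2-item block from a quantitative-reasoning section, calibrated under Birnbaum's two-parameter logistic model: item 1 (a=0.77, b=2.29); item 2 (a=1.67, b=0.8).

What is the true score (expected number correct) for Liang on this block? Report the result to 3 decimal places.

P(theta) = 1 / (1 + exp(−a(theta − b)))
P_1 = 1/(1+e^{2.7643}) = 0.0593
P_2 = 1/(1+e^{3.5070}) = 0.0291
E[score] = 0.0593 + 0.0291 = 0.0884

0.088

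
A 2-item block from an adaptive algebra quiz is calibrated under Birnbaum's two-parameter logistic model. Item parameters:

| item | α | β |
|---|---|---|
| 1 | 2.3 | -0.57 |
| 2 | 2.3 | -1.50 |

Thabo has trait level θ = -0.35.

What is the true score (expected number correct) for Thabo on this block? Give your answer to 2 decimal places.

1.56

P(θ) = 1 / (1 + exp(−α(θ − β)))
P_1 = 1/(1+e^{-0.5060}) = 0.6239
P_2 = 1/(1+e^{-2.6450}) = 0.9337
E[score] = 0.6239 + 0.9337 = 1.5576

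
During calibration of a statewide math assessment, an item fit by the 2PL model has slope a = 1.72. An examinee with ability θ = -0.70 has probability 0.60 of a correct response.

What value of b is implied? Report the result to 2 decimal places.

P(θ) = 1 / (1 + exp(−a(θ − b)))
logit(0.60) = ln(0.60/0.40) = 0.4055
b = θ − logit/(a) = -0.70 − 0.4055/1.7200 = -0.9357

-0.94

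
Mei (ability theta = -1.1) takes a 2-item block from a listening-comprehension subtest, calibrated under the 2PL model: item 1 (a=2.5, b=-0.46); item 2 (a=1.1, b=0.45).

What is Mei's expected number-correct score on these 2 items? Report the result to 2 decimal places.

0.32

P(theta) = 1 / (1 + exp(−a(theta − b)))
P_1 = 1/(1+e^{1.6000}) = 0.1680
P_2 = 1/(1+e^{1.7050}) = 0.1538
E[score] = 0.1680 + 0.1538 = 0.3218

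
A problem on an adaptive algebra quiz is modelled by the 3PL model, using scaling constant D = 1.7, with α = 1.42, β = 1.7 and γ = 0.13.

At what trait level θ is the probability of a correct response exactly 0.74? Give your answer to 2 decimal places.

2.05

P(θ) = γ + (1 − γ) · 1 / (1 + exp(−D·α(θ − β)))
Remove guessing floor: (0.74 − 0.13)/(1 − 0.13) = 0.7011
logit = ln(0.7011/0.2989) = 0.8528
θ = β + logit/(1.7·α) = 1.7 + 0.8528/2.4140 = 2.0533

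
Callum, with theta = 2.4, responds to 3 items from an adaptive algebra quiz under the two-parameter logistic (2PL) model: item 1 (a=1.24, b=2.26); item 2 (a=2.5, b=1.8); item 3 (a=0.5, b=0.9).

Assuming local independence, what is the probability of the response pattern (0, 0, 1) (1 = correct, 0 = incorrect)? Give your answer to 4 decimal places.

P(theta) = 1 / (1 + exp(−a(theta − b)))
P_1 = 1/(1+e^{-0.1736}) = 0.5433
P_2 = 1/(1+e^{-1.5000}) = 0.8176
P_3 = 1/(1+e^{-0.7500}) = 0.6792
L = (1−P_1) × (1−P_2) × P_3 = 0.4567 × 0.1824 × 0.6792 = 0.05659

0.0566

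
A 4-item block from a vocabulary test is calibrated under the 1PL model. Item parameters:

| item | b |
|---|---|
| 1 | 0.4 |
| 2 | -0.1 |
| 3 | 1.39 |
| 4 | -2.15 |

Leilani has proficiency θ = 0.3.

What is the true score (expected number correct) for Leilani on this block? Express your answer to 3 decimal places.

P(θ) = 1 / (1 + exp(−(θ − b)))
P_1 = 1/(1+e^{0.1000}) = 0.4750
P_2 = 1/(1+e^{-0.4000}) = 0.5987
P_3 = 1/(1+e^{1.0900}) = 0.2516
P_4 = 1/(1+e^{-2.4500}) = 0.9206
E[score] = 0.4750 + 0.5987 + 0.2516 + 0.9206 = 2.2459

2.246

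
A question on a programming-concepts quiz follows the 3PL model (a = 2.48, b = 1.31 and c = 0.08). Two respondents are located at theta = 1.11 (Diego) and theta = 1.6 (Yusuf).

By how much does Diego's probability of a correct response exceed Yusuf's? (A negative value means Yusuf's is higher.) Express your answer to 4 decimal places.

-0.2704

P(theta) = c + (1 − c) · 1 / (1 + exp(−a(theta − b)))
P(Diego) = 0.4282  [exponent -0.4960]
P(Yusuf) = 0.6986  [exponent 0.7192]
Difference = 0.4282 − 0.6986 = -0.2704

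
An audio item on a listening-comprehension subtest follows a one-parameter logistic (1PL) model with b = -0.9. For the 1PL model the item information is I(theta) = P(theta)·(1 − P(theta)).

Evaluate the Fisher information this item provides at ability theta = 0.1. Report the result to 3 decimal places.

0.197

P = 1/(1+e^{-1.0000}) = 0.7311
P(1−P) = 0.7311 × 0.2689 = 0.1966
I = P(1−P) = 0.19661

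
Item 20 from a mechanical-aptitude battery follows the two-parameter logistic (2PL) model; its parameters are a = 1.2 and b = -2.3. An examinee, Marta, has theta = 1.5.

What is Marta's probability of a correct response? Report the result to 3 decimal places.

0.990

P(theta) = 1 / (1 + exp(−a(theta − b)))
Exponent: 1.2 × (1.5 − (-2.3)) = 4.5600
1/(1 + e^{-4.5600}) = 0.9896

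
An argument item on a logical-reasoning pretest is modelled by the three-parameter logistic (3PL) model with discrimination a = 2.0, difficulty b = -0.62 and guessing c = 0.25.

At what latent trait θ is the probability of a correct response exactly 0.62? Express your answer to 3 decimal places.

-0.633

P(θ) = c + (1 − c) · 1 / (1 + exp(−a(θ − b)))
Remove guessing floor: (0.62 − 0.25)/(1 − 0.25) = 0.4933
logit = ln(0.4933/0.5067) = -0.0267
θ = b + logit/(a) = -0.62 + (-0.0267)/2.0000 = -0.6333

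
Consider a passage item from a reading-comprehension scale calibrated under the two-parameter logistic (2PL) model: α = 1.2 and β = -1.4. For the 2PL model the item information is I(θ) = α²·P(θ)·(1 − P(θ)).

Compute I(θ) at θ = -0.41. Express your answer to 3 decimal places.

0.258

P = 1/(1+e^{-1.1880}) = 0.7664
P(1−P) = 0.7664 × 0.2336 = 0.1790
I = α² × P(1−P) = 1.2² × 0.1790 = 0.25782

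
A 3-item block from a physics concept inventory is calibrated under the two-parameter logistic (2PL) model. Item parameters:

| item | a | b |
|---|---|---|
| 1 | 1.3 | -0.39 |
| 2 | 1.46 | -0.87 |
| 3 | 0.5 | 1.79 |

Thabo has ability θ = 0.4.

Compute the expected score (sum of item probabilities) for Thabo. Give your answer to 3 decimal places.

1.934

P(θ) = 1 / (1 + exp(−a(θ − b)))
P_1 = 1/(1+e^{-1.0270}) = 0.7363
P_2 = 1/(1+e^{-1.8542}) = 0.8646
P_3 = 1/(1+e^{0.6950}) = 0.3329
E[score] = 0.7363 + 0.8646 + 0.3329 = 1.9339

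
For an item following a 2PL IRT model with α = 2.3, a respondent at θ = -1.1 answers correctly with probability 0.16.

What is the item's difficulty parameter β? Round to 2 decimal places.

P(θ) = 1 / (1 + exp(−α(θ − β)))
logit(0.16) = ln(0.16/0.84) = -1.6582
β = θ − logit/(α) = -1.1 − (-1.6582)/2.3000 = -0.3790

-0.38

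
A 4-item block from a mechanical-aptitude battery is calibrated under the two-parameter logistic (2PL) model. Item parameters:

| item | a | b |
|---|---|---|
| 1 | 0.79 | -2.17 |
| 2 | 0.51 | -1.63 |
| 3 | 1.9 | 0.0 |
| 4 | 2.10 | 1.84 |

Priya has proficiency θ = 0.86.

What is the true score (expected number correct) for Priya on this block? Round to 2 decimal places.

2.65

P(θ) = 1 / (1 + exp(−a(θ − b)))
P_1 = 1/(1+e^{-2.3937}) = 0.9163
P_2 = 1/(1+e^{-1.2699}) = 0.7807
P_3 = 1/(1+e^{-1.6340}) = 0.8367
P_4 = 1/(1+e^{2.0580}) = 0.1132
E[score] = 0.9163 + 0.7807 + 0.8367 + 0.1132 = 2.6470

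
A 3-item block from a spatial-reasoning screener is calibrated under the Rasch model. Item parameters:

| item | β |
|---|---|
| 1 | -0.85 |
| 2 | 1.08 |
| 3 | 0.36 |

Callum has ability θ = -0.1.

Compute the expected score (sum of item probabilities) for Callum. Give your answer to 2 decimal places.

P(θ) = 1 / (1 + exp(−(θ − β)))
P_1 = 1/(1+e^{-0.7500}) = 0.6792
P_2 = 1/(1+e^{1.1800}) = 0.2351
P_3 = 1/(1+e^{0.4600}) = 0.3870
E[score] = 0.6792 + 0.2351 + 0.3870 = 1.3012

1.30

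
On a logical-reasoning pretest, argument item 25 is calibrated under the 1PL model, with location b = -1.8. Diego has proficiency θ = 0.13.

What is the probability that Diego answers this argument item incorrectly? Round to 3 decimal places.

0.127

P(θ) = 1 / (1 + exp(−(θ − b)))
Exponent: (0.13 − (-1.8)) = 1.9300
1/(1 + e^{-1.9300}) = 0.8732
P = 0.8732
P(incorrect) = 1 − 0.8732 = 0.1268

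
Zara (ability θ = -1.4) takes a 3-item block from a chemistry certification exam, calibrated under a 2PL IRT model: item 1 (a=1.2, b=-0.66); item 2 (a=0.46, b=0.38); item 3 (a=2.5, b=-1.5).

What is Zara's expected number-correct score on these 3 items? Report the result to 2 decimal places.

P(θ) = 1 / (1 + exp(−a(θ − b)))
P_1 = 1/(1+e^{0.8880}) = 0.2915
P_2 = 1/(1+e^{0.8188}) = 0.3060
P_3 = 1/(1+e^{-0.2500}) = 0.5622
E[score] = 0.2915 + 0.3060 + 0.5622 = 1.1597

1.16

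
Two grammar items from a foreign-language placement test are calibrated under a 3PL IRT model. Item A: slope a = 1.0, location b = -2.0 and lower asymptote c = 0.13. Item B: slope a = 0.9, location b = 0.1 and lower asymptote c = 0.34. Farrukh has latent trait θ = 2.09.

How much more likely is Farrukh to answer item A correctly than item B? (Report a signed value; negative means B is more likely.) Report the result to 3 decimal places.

P(θ) = c + (1 − c) · 1 / (1 + exp(−a(θ − b)))
P_A = 0.9857
P_B = 0.9057
P_A − P_B = 0.0800

0.080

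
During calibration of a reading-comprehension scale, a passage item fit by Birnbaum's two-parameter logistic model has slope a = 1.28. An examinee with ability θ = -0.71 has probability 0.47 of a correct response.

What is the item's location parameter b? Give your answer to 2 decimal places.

P(θ) = 1 / (1 + exp(−a(θ − b)))
logit(0.47) = ln(0.47/0.53) = -0.1201
b = θ − logit/(a) = -0.71 − (-0.1201)/1.2800 = -0.6161

-0.62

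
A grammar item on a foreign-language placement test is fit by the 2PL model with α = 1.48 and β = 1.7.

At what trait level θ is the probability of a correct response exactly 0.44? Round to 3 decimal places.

1.537

P(θ) = 1 / (1 + exp(−α(θ − β)))
logit = ln(0.4400/0.5600) = -0.2412
θ = β + logit/(α) = 1.7 + (-0.2412)/1.4800 = 1.5371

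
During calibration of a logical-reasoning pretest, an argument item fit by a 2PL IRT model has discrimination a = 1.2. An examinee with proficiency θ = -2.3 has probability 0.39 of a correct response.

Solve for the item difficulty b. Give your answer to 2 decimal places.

P(θ) = 1 / (1 + exp(−a(θ − b)))
logit(0.39) = ln(0.39/0.61) = -0.4473
b = θ − logit/(a) = -2.3 − (-0.4473)/1.2000 = -1.9272

-1.93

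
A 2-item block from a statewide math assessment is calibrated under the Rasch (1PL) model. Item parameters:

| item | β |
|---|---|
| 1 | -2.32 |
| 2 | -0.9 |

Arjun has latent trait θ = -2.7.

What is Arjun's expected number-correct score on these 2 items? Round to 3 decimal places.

0.548

P(θ) = 1 / (1 + exp(−(θ − β)))
P_1 = 1/(1+e^{0.3800}) = 0.4061
P_2 = 1/(1+e^{1.8000}) = 0.1419
E[score] = 0.4061 + 0.1419 = 0.5480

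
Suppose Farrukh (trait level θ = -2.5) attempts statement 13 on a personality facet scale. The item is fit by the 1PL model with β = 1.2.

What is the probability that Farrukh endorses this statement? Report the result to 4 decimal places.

0.0241

P(θ) = 1 / (1 + exp(−(θ − β)))
Exponent: (-2.5 − 1.2) = -3.7000
1/(1 + e^{3.7000}) = 0.0241
P = 0.0241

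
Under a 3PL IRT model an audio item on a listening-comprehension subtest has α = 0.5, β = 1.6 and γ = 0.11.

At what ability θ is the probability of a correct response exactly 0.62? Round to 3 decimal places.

P(θ) = γ + (1 − γ) · 1 / (1 + exp(−α(θ − β)))
Remove guessing floor: (0.62 − 0.11)/(1 − 0.11) = 0.5730
logit = ln(0.5730/0.4270) = 0.2942
θ = β + logit/(α) = 1.6 + 0.2942/0.5000 = 2.1885

2.188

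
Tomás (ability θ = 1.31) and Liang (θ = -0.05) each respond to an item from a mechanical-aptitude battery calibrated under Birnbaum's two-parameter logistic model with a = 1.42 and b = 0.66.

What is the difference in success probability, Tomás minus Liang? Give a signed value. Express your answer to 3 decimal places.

0.448

P(θ) = 1 / (1 + exp(−a(θ − b)))
P(Tomás) = 0.7157  [exponent 0.9230]
P(Liang) = 0.2673  [exponent -1.0082]
Difference = 0.7157 − 0.2673 = 0.4483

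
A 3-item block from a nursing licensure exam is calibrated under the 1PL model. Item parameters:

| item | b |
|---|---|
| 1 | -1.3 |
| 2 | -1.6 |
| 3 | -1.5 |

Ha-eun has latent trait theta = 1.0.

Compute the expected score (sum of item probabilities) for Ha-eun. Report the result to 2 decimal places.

P(theta) = 1 / (1 + exp(−(theta − b)))
P_1 = 1/(1+e^{-2.3000}) = 0.9089
P_2 = 1/(1+e^{-2.6000}) = 0.9309
P_3 = 1/(1+e^{-2.5000}) = 0.9241
E[score] = 0.9089 + 0.9309 + 0.9241 = 2.7639

2.76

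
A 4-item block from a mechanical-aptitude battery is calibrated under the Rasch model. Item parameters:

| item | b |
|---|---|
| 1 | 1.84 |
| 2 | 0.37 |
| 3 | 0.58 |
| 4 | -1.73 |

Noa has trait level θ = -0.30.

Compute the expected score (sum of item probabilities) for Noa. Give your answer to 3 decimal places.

1.544

P(θ) = 1 / (1 + exp(−(θ − b)))
P_1 = 1/(1+e^{2.1400}) = 0.1053
P_2 = 1/(1+e^{0.6700}) = 0.3385
P_3 = 1/(1+e^{0.8800}) = 0.2932
P_4 = 1/(1+e^{-1.4300}) = 0.8069
E[score] = 0.1053 + 0.3385 + 0.2932 + 0.8069 = 1.5438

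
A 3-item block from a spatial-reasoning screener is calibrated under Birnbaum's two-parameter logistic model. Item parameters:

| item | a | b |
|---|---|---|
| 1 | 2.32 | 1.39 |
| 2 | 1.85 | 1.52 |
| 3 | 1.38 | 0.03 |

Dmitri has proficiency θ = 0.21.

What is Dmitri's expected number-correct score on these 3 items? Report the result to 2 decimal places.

P(θ) = 1 / (1 + exp(−a(θ − b)))
P_1 = 1/(1+e^{2.7376}) = 0.0608
P_2 = 1/(1+e^{2.4235}) = 0.0814
P_3 = 1/(1+e^{-0.2484}) = 0.5618
E[score] = 0.0608 + 0.0814 + 0.5618 = 0.7040

0.70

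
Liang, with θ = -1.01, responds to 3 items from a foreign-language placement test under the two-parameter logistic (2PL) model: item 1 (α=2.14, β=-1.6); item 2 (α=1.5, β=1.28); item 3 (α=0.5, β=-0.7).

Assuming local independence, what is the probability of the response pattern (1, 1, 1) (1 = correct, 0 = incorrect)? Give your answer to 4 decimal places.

P(θ) = 1 / (1 + exp(−α(θ − β)))
P_1 = 1/(1+e^{-1.2626}) = 0.7795
P_2 = 1/(1+e^{3.4350}) = 0.0312
P_3 = 1/(1+e^{0.1550}) = 0.4613
L = P_1 × P_2 × P_3 = 0.7795 × 0.0312 × 0.4613 = 0.01123

0.0112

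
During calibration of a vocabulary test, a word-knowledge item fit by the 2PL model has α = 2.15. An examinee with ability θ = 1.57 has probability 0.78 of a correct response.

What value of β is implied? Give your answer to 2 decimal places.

P(θ) = 1 / (1 + exp(−α(θ − β)))
logit(0.78) = ln(0.78/0.22) = 1.2657
β = θ − logit/(α) = 1.57 − 1.2657/2.1500 = 0.9813

0.98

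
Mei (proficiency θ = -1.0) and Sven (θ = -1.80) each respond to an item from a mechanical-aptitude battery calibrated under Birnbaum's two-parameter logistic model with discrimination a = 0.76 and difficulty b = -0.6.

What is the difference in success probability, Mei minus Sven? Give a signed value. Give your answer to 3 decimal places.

P(θ) = 1 / (1 + exp(−a(θ − b)))
P(Mei) = 0.4246  [exponent -0.3040]
P(Sven) = 0.2866  [exponent -0.9120]
Difference = 0.4246 − 0.2866 = 0.1380

0.138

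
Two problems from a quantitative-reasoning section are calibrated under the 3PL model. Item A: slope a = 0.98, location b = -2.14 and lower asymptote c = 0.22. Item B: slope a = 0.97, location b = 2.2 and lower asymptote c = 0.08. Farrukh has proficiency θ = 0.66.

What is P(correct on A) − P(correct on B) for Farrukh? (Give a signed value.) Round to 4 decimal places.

P(θ) = c + (1 − c) · 1 / (1 + exp(−a(θ − b)))
P_A = 0.9529
P_B = 0.2487
P_A − P_B = 0.7042

0.7042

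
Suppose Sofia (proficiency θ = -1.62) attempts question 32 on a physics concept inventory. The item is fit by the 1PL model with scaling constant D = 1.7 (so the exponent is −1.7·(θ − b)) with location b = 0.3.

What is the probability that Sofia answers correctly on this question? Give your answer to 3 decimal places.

P(θ) = 1 / (1 + exp(−D·(θ − b)))
Exponent: 1.7 × (-1.62 − 0.3) = -3.2640
1/(1 + e^{3.2640}) = 0.0368
P = 0.0368

0.037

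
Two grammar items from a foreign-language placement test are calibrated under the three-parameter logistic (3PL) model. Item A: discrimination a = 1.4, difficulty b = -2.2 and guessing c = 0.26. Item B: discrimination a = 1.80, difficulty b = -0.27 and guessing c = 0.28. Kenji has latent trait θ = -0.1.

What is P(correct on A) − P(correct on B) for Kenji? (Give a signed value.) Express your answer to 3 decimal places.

P(θ) = c + (1 − c) · 1 / (1 + exp(−a(θ − b)))
P_A = 0.9628
P_B = 0.6947
P_A − P_B = 0.2682

0.268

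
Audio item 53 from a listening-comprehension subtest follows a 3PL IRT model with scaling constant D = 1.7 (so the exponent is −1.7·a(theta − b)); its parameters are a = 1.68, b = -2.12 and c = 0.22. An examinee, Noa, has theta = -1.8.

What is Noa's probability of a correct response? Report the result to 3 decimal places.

0.777

P(theta) = c + (1 − c) · 1 / (1 + exp(−D·a(theta − b)))
Exponent: 1.7 × 1.68 × (-1.8 − (-2.12)) = 0.9139
1/(1 + e^{-0.9139}) = 0.7138
P = 0.22 + 0.78 × 0.7138 = 0.7768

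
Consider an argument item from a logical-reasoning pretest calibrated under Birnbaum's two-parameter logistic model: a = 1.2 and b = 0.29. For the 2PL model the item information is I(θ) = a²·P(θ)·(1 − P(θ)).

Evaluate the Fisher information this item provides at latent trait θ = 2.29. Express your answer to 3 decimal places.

0.110

P = 1/(1+e^{-2.4000}) = 0.9168
P(1−P) = 0.9168 × 0.0832 = 0.0763
I = a² × P(1−P) = 1.2² × 0.0763 = 0.10981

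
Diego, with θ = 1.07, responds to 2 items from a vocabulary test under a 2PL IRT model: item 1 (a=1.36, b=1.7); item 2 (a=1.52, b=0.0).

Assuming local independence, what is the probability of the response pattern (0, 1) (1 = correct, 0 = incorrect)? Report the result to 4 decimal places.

0.5866

P(θ) = 1 / (1 + exp(−a(θ − b)))
P_1 = 1/(1+e^{0.8568}) = 0.2980
P_2 = 1/(1+e^{-1.6264}) = 0.8357
L = (1−P_1) × P_2 = 0.7020 × 0.8357 = 0.58664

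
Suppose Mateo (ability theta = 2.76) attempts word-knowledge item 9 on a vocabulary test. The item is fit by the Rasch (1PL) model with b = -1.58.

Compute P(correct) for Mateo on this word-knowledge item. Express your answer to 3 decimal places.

P(theta) = 1 / (1 + exp(−(theta − b)))
Exponent: (2.76 − (-1.58)) = 4.3400
1/(1 + e^{-4.3400}) = 0.9871
P = 0.9871

0.987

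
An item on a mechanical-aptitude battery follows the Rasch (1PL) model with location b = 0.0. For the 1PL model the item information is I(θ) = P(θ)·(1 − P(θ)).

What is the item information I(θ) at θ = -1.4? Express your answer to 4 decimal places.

P = 1/(1+e^{1.4000}) = 0.1978
P(1−P) = 0.1978 × 0.8022 = 0.1587
I = P(1−P) = 0.15868

0.1587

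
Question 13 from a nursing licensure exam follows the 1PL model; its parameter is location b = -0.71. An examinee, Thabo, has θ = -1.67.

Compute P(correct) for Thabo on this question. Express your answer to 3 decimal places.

P(θ) = 1 / (1 + exp(−(θ − b)))
Exponent: (-1.67 − (-0.71)) = -0.9600
1/(1 + e^{0.9600}) = 0.2769
P = 0.2769

0.277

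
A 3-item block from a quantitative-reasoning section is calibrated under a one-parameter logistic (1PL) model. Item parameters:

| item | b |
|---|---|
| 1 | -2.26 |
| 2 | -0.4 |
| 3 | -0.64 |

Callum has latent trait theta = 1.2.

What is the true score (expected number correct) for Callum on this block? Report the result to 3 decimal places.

P(theta) = 1 / (1 + exp(−(theta − b)))
P_1 = 1/(1+e^{-3.4600}) = 0.9695
P_2 = 1/(1+e^{-1.6000}) = 0.8320
P_3 = 1/(1+e^{-1.8400}) = 0.8629
E[score] = 0.9695 + 0.8320 + 0.8629 = 2.6645

2.664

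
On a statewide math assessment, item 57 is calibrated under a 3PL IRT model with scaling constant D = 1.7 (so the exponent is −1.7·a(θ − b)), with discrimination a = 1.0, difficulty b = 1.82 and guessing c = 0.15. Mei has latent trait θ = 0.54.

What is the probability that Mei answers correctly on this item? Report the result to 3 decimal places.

0.237

P(θ) = c + (1 − c) · 1 / (1 + exp(−D·a(θ − b)))
Exponent: 1.7 × 1.0 × (0.54 − 1.82) = -2.1760
1/(1 + e^{2.1760}) = 0.1019
P = 0.15 + 0.85 × 0.1019 = 0.2366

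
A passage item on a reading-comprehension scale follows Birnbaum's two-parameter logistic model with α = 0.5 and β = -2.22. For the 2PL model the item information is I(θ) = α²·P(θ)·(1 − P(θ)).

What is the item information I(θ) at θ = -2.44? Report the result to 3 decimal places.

P = 1/(1+e^{0.1100}) = 0.4725
P(1−P) = 0.4725 × 0.5275 = 0.2492
I = α² × P(1−P) = 0.5² × 0.2492 = 0.06231

0.062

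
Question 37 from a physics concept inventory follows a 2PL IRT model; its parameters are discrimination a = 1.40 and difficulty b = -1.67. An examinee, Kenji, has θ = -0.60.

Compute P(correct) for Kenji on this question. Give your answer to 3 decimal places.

P(θ) = 1 / (1 + exp(−a(θ − b)))
Exponent: 1.40 × (-0.60 − (-1.67)) = 1.4980
1/(1 + e^{-1.4980}) = 0.8173

0.817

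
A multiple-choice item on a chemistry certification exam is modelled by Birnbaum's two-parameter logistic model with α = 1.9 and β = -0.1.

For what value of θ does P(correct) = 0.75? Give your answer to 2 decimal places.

0.48

P(θ) = 1 / (1 + exp(−α(θ − β)))
logit = ln(0.7500/0.2500) = 1.0986
θ = β + logit/(α) = -0.1 + 1.0986/1.9000 = 0.4782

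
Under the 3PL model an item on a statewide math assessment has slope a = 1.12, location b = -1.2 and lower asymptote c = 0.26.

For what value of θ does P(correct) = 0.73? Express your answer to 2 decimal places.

-0.71

P(θ) = c + (1 − c) · 1 / (1 + exp(−a(θ − b)))
Remove guessing floor: (0.73 − 0.26)/(1 − 0.26) = 0.6351
logit = ln(0.6351/0.3649) = 0.5543
θ = b + logit/(a) = -1.2 + 0.5543/1.1200 = -0.7051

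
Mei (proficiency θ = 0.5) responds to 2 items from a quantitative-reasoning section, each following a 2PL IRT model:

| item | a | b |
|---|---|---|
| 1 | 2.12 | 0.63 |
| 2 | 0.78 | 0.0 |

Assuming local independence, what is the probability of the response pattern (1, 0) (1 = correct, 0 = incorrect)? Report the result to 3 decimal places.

0.174

P(θ) = 1 / (1 + exp(−a(θ − b)))
P_1 = 1/(1+e^{0.2756}) = 0.4315
P_2 = 1/(1+e^{-0.3900}) = 0.5963
L = P_1 × (1−P_2) = 0.4315 × 0.4037 = 0.17422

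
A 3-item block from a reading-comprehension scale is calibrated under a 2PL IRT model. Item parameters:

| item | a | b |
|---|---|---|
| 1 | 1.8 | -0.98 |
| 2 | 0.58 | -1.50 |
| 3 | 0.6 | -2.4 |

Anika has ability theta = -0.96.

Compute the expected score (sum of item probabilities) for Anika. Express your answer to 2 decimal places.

1.79

P(theta) = 1 / (1 + exp(−a(theta − b)))
P_1 = 1/(1+e^{-0.0360}) = 0.5090
P_2 = 1/(1+e^{-0.3132}) = 0.5777
P_3 = 1/(1+e^{-0.8640}) = 0.7035
E[score] = 0.5090 + 0.5777 + 0.7035 = 1.7902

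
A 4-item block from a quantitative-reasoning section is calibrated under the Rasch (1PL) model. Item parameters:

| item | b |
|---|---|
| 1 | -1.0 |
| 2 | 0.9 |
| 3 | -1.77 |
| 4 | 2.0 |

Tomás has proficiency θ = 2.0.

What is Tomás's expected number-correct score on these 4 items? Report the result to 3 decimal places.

3.180

P(θ) = 1 / (1 + exp(−(θ − b)))
P_1 = 1/(1+e^{-3.0000}) = 0.9526
P_2 = 1/(1+e^{-1.1000}) = 0.7503
P_3 = 1/(1+e^{-3.7700}) = 0.9775
P_4 = 1/(1+e^{0.0000}) = 0.5000
E[score] = 0.9526 + 0.7503 + 0.9775 + 0.5000 = 3.1803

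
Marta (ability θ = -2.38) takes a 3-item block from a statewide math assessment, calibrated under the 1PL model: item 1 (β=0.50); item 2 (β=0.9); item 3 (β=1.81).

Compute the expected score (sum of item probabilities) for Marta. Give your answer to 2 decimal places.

P(θ) = 1 / (1 + exp(−(θ − β)))
P_1 = 1/(1+e^{2.8800}) = 0.0532
P_2 = 1/(1+e^{3.2800}) = 0.0363
P_3 = 1/(1+e^{4.1900}) = 0.0149
E[score] = 0.0532 + 0.0363 + 0.0149 = 0.1043

0.10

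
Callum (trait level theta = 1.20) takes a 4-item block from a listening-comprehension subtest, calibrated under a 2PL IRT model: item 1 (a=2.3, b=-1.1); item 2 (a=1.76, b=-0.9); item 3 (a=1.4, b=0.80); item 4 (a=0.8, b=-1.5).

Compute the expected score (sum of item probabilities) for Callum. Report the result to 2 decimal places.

P(theta) = 1 / (1 + exp(−a(theta − b)))
P_1 = 1/(1+e^{-5.2900}) = 0.9950
P_2 = 1/(1+e^{-3.6960}) = 0.9758
P_3 = 1/(1+e^{-0.5600}) = 0.6365
P_4 = 1/(1+e^{-2.1600}) = 0.8966
E[score] = 0.9950 + 0.9758 + 0.6365 + 0.8966 = 3.5038

3.50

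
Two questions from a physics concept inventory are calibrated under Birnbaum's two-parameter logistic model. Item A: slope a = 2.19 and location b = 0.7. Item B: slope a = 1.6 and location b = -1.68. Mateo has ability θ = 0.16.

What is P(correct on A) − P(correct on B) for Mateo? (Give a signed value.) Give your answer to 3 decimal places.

-0.715

P(θ) = 1 / (1 + exp(−a(θ − b)))
P_A = 0.2346
P_B = 0.9500
P_A − P_B = -0.7154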